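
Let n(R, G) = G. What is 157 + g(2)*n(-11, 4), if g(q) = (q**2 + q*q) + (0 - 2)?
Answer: 181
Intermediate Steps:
g(q) = -2 + 2*q**2 (g(q) = (q**2 + q**2) - 2 = 2*q**2 - 2 = -2 + 2*q**2)
157 + g(2)*n(-11, 4) = 157 + (-2 + 2*2**2)*4 = 157 + (-2 + 2*4)*4 = 157 + (-2 + 8)*4 = 157 + 6*4 = 157 + 24 = 181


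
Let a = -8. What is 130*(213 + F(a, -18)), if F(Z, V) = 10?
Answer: 28990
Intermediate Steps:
130*(213 + F(a, -18)) = 130*(213 + 10) = 130*223 = 28990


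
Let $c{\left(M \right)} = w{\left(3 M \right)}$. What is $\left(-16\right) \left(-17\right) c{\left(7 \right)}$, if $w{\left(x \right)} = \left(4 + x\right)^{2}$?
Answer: $170000$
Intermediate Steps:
$c{\left(M \right)} = \left(4 + 3 M\right)^{2}$
$\left(-16\right) \left(-17\right) c{\left(7 \right)} = \left(-16\right) \left(-17\right) \left(4 + 3 \cdot 7\right)^{2} = 272 \left(4 + 21\right)^{2} = 272 \cdot 25^{2} = 272 \cdot 625 = 170000$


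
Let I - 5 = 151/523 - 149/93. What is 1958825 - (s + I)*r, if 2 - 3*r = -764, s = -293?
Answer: 296604955181/145917 ≈ 2.0327e+6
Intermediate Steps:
r = 766/3 (r = ⅔ - ⅓*(-764) = ⅔ + 764/3 = 766/3 ≈ 255.33)
I = 179311/48639 (I = 5 + (151/523 - 149/93) = 5 - 63884/48639 = 179311/48639 ≈ 3.6866)
1958825 - (s + I)*r = 1958825 - (-293 + 179311/48639)*766/3 = 1958825 - (-14071916)*766/(48639*3) = 1958825 - 1*(-10779087656/145917) = 1958825 + 10779087656/145917 = 296604955181/145917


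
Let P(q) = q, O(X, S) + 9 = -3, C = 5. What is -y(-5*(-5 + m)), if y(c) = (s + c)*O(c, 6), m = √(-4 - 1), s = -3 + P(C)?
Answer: 324 - 60*I*√5 ≈ 324.0 - 134.16*I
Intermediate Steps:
O(X, S) = -12 (O(X, S) = -9 - 3 = -12)
s = 2 (s = -3 + 5 = 2)
m = I*√5 (m = √(-5) = I*√5 ≈ 2.2361*I)
y(c) = -24 - 12*c (y(c) = (2 + c)*(-12) = -24 - 12*c)
-y(-5*(-5 + m)) = -(-24 - (-60)*(-5 + I*√5)) = -(-24 - 12*(25 - 5*I*√5)) = -(-24 + (-300 + 60*I*√5)) = -(-324 + 60*I*√5) = 324 - 60*I*√5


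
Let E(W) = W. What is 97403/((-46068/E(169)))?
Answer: -16461107/46068 ≈ -357.32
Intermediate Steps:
97403/((-46068/E(169))) = 97403/((-46068/169)) = 97403/((-46068*1/169)) = 97403/(-46068/169) = 97403*(-169/46068) = -16461107/46068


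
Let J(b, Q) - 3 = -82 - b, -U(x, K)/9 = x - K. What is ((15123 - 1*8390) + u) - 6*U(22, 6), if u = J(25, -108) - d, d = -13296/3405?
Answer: 8508987/1135 ≈ 7496.9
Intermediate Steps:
U(x, K) = -9*x + 9*K (U(x, K) = -9*(x - K) = -9*x + 9*K)
J(b, Q) = -79 - b (J(b, Q) = 3 + (-82 - b) = -79 - b)
d = -4432/1135 (d = -13296*1/3405 = -4432/1135 ≈ -3.9048)
u = -113608/1135 (u = (-79 - 1*25) - 1*(-4432/1135) = (-79 - 25) + 4432/1135 = -104 + 4432/1135 = -113608/1135 ≈ -100.10)
((15123 - 1*8390) + u) - 6*U(22, 6) = ((15123 - 1*8390) - 113608/1135) - 6*(-9*22 + 9*6) = ((15123 - 8390) - 113608/1135) - 6*(-198 + 54) = (6733 - 113608/1135) - 6*(-144) = 7528347/1135 - 1*(-864) = 7528347/1135 + 864 = 8508987/1135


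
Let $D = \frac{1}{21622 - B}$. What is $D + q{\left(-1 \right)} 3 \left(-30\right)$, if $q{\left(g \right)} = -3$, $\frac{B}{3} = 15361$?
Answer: $\frac{6604469}{24461} \approx 270.0$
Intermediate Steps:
$B = 46083$ ($B = 3 \cdot 15361 = 46083$)
$D = - \frac{1}{24461}$ ($D = \frac{1}{21622 - 46083} = \frac{1}{-24461} = - \frac{1}{24461} \approx -4.0881 \cdot 10^{-5}$)
$D + q{\left(-1 \right)} 3 \left(-30\right) = - \frac{1}{24461} + \left(-3\right) 3 \left(-30\right) = - \frac{1}{24461} - -270 = - \frac{1}{24461} + 270 = \frac{6604469}{24461}$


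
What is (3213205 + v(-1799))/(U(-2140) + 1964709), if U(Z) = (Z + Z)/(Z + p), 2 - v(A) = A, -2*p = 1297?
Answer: 17930088462/10957190653 ≈ 1.6364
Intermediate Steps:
p = -1297/2 (p = -½*1297 = -1297/2 ≈ -648.50)
v(A) = 2 - A
U(Z) = 2*Z/(-1297/2 + Z) (U(Z) = (Z + Z)/(Z - 1297/2) = (2*Z)/(-1297/2 + Z) = 2*Z/(-1297/2 + Z))
(3213205 + v(-1799))/(U(-2140) + 1964709) = (3213205 + (2 - 1*(-1799)))/(4*(-2140)/(-1297 + 2*(-2140)) + 1964709) = (3213205 + (2 + 1799))/(4*(-2140)/(-1297 - 4280) + 1964709) = (3213205 + 1801)/(4*(-2140)/(-5577) + 1964709) = 3215006/(4*(-2140)*(-1/5577) + 1964709) = 3215006/(8560/5577 + 1964709) = 3215006/(10957190653/5577) = 3215006*(5577/10957190653) = 17930088462/10957190653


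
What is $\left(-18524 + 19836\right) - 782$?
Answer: $530$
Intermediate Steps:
$\left(-18524 + 19836\right) - 782 = 1312 - 782 = 530$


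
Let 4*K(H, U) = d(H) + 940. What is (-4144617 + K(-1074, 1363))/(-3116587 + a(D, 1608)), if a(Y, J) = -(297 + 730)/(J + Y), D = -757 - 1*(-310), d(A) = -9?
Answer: 19246520457/14473434136 ≈ 1.3298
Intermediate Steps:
D = -447 (D = -757 + 310 = -447)
K(H, U) = 931/4 (K(H, U) = (-9 + 940)/4 = (¼)*931 = 931/4)
a(Y, J) = -1027/(J + Y)
(-4144617 + K(-1074, 1363))/(-3116587 + a(D, 1608)) = (-4144617 + 931/4)/(-3116587 - 1027/(1608 - 447)) = -16577537/(4*(-3116587 - 1027/1161)) = -16577537/(4*(-3618358534/1161)) = -16577537/4*(-1161/3618358534) = 19246520457/14473434136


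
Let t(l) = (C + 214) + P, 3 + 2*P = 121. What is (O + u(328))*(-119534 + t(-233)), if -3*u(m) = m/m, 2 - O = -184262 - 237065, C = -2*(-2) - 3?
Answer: -150742970360/3 ≈ -5.0248e+10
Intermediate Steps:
C = 1 (C = 4 - 3 = 1)
P = 59 (P = -3/2 + (½)*121 = -3/2 + 121/2 = 59)
t(l) = 274 (t(l) = (1 + 214) + 59 = 215 + 59 = 274)
O = 421329 (O = 2 - (-184262 - 237065) = 2 - 1*(-421327) = 2 + 421327 = 421329)
u(m) = -⅓ (u(m) = -m/(3*m) = -⅓*1 = -⅓)
(O + u(328))*(-119534 + t(-233)) = (421329 - ⅓)*(-119534 + 274) = (1263986/3)*(-119260) = -150742970360/3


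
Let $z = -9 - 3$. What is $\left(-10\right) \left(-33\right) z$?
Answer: $-3960$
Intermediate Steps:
$z = -12$
$\left(-10\right) \left(-33\right) z = \left(-10\right) \left(-33\right) \left(-12\right) = 330 \left(-12\right) = -3960$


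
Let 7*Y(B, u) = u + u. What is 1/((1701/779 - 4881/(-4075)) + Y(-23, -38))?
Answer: -22220975/166119182 ≈ -0.13377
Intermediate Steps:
Y(B, u) = 2*u/7 (Y(B, u) = (u + u)/7 = (2*u)/7 = 2*u/7)
1/((1701/779 - 4881/(-4075)) + Y(-23, -38)) = 1/((1701/779 - 4881/(-4075)) + (2/7)*(-38)) = 1/((1701*(1/779) - 4881*(-1/4075)) - 76/7) = 1/((1701/779 + 4881/4075) - 76/7) = 1/(10733874/3174425 - 76/7) = 1/(-166119182/22220975) = -22220975/166119182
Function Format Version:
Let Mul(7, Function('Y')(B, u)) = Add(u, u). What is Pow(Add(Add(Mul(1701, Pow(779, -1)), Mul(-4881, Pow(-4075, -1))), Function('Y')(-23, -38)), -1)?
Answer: Rational(-22220975, 166119182) ≈ -0.13377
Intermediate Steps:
Function('Y')(B, u) = Mul(Rational(2, 7), u) (Function('Y')(B, u) = Mul(Rational(1, 7), Add(u, u)) = Mul(Rational(1, 7), Mul(2, u)) = Mul(Rational(2, 7), u))
Pow(Add(Add(Mul(1701, Pow(779, -1)), Mul(-4881, Pow(-4075, -1))), Function('Y')(-23, -38)), -1) = Pow(Add(Add(Mul(1701, Pow(779, -1)), Mul(-4881, Pow(-4075, -1))), Mul(Rational(2, 7), -38)), -1) = Pow(Add(Add(Mul(1701, Rational(1, 779)), Mul(-4881, Rational(-1, 4075))), Rational(-76, 7)), -1) = Pow(Add(Add(Rational(1701, 779), Rational(4881, 4075)), Rational(-76, 7)), -1) = Pow(Add(Rational(10733874, 3174425), Rational(-76, 7)), -1) = Pow(Rational(-166119182, 22220975), -1) = Rational(-22220975, 166119182)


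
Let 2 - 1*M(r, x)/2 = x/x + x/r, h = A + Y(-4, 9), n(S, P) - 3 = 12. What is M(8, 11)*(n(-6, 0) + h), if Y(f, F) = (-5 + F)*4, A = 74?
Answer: -315/4 ≈ -78.750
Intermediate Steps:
n(S, P) = 15 (n(S, P) = 3 + 12 = 15)
Y(f, F) = -20 + 4*F
h = 90 (h = 74 + (-20 + 4*9) = 74 + (-20 + 36) = 74 + 16 = 90)
M(r, x) = 2 - 2*x/r (M(r, x) = 4 - 2*(x/x + x/r) = 4 - 2*(1 + x/r) = 4 + (-2 - 2*x/r) = 2 - 2*x/r)
M(8, 11)*(n(-6, 0) + h) = (2 - 2*11/8)*(15 + 90) = (2 - 2*11*1/8)*105 = (2 - 11/4)*105 = -3/4*105 = -315/4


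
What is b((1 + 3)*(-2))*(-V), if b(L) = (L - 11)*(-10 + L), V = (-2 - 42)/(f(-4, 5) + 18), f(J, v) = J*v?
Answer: -7524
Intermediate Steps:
V = 22 (V = (-2 - 42)/(-4*5 + 18) = -44/(-20 + 18) = -44/(-2) = -44*(-½) = 22)
b(L) = (-11 + L)*(-10 + L)
b((1 + 3)*(-2))*(-V) = (110 + ((1 + 3)*(-2))² - 21*(1 + 3)*(-2))*(-1*22) = (110 + (4*(-2))² - 84*(-2))*(-22) = (110 + (-8)² - 21*(-8))*(-22) = (110 + 64 + 168)*(-22) = 342*(-22) = -7524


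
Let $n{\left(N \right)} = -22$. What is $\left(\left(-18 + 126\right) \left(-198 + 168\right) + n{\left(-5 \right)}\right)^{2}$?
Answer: $10640644$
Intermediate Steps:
$\left(\left(-18 + 126\right) \left(-198 + 168\right) + n{\left(-5 \right)}\right)^{2} = \left(\left(-18 + 126\right) \left(-198 + 168\right) - 22\right)^{2} = \left(108 \left(-30\right) - 22\right)^{2} = \left(-3240 - 22\right)^{2} = \left(-3262\right)^{2} = 10640644$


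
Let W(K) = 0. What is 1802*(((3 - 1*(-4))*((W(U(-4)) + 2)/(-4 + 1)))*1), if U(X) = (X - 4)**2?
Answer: -25228/3 ≈ -8409.3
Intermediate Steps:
U(X) = (-4 + X)**2
1802*(((3 - 1*(-4))*((W(U(-4)) + 2)/(-4 + 1)))*1) = 1802*(((3 - 1*(-4))*((0 + 2)/(-4 + 1)))*1) = 1802*(((3 + 4)*(2/(-3)))*1) = 1802*((7*(2*(-1/3)))*1) = 1802*((7*(-2/3))*1) = 1802*(-14/3*1) = 1802*(-14/3) = -25228/3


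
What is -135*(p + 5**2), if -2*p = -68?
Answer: -7965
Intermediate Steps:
p = 34 (p = -1/2*(-68) = 34)
-135*(p + 5**2) = -135*(34 + 5**2) = -135*(34 + 25) = -135*59 = -7965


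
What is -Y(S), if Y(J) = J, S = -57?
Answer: 57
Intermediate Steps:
-Y(S) = -1*(-57) = 57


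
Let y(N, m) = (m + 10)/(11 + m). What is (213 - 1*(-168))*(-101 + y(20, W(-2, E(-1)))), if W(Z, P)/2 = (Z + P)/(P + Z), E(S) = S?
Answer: -495681/13 ≈ -38129.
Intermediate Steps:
W(Z, P) = 2 (W(Z, P) = 2*((Z + P)/(P + Z)) = 2*((P + Z)/(P + Z)) = 2*1 = 2)
y(N, m) = (10 + m)/(11 + m)
(213 - 1*(-168))*(-101 + y(20, W(-2, E(-1)))) = (213 - 1*(-168))*(-101 + (10 + 2)/(11 + 2)) = (213 + 168)*(-101 + 12/13) = 381*(-101 + (1/13)*12) = 381*(-101 + 12/13) = 381*(-1301/13) = -495681/13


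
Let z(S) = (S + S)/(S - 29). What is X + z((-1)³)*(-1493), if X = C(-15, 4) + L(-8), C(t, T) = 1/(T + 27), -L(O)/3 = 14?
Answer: -65798/465 ≈ -141.50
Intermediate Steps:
L(O) = -42 (L(O) = -3*14 = -42)
C(t, T) = 1/(27 + T)
z(S) = 2*S/(-29 + S) (z(S) = (2*S)/(-29 + S) = 2*S/(-29 + S))
X = -1301/31 (X = 1/(27 + 4) - 42 = 1/31 - 42 = -1301/31 ≈ -41.968)
X + z((-1)³)*(-1493) = -1301/31 + (2*(-1)³/(-29 + (-1)³))*(-1493) = -1301/31 + (2*(-1)/(-29 - 1))*(-1493) = -1301/31 + (2*(-1)/(-30))*(-1493) = -1301/31 + (2*(-1)*(-1/30))*(-1493) = -1301/31 + (1/15)*(-1493) = -1301/31 - 1493/15 = -65798/465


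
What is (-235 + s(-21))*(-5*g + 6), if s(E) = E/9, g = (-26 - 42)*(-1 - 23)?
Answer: 1935216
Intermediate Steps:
g = 1632 (g = -68*(-24) = 1632)
s(E) = E/9 (s(E) = E*(⅑) = E/9)
(-235 + s(-21))*(-5*g + 6) = (-235 + (⅑)*(-21))*(-5*1632 + 6) = (-235 - 7/3)*(-8160 + 6) = -712/3*(-8154) = 1935216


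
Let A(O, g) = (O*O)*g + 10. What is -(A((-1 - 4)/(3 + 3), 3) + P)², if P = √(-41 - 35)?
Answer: -10081/144 - 145*I*√19/3 ≈ -70.007 - 210.68*I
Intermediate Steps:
A(O, g) = 10 + g*O² (A(O, g) = O²*g + 10 = g*O² + 10 = 10 + g*O²)
P = 2*I*√19 (P = √(-76) = 2*I*√19 ≈ 8.7178*I)
-(A((-1 - 4)/(3 + 3), 3) + P)² = -((10 + 3*((-1 - 4)/(3 + 3))²) + 2*I*√19)² = -((10 + 3*(-5/6)²) + 2*I*√19)² = -((10 + 3*(-5*⅙)²) + 2*I*√19)² = -((10 + 3*(-⅚)²) + 2*I*√19)² = -((10 + 3*(25/36)) + 2*I*√19)² = -((10 + 25/12) + 2*I*√19)² = -(145/12 + 2*I*√19)²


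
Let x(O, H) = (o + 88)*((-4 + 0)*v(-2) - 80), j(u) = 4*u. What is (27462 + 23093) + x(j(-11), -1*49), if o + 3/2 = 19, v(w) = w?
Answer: 42959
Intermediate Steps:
o = 35/2 (o = -3/2 + 19 = 35/2 ≈ 17.500)
x(O, H) = -7596 (x(O, H) = (35/2 + 88)*((-4 + 0)*(-2) - 80) = 211*(-4*(-2) - 80)/2 = 211*(8 - 80)/2 = (211/2)*(-72) = -7596)
(27462 + 23093) + x(j(-11), -1*49) = (27462 + 23093) - 7596 = 50555 - 7596 = 42959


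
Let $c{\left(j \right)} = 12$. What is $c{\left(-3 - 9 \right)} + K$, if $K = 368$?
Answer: $380$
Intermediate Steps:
$c{\left(-3 - 9 \right)} + K = 12 + 368 = 380$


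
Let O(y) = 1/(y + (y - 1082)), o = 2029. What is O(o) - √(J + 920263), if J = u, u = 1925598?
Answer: 1/2976 - √2845861 ≈ -1687.0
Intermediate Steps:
J = 1925598
O(y) = 1/(-1082 + 2*y) (O(y) = 1/(y + (-1082 + y)) = 1/(-1082 + 2*y))
O(o) - √(J + 920263) = 1/(2*(-541 + 2029)) - √(1925598 + 920263) = (½)/1488 - √2845861 = (½)*(1/1488) - √2845861 = 1/2976 - √2845861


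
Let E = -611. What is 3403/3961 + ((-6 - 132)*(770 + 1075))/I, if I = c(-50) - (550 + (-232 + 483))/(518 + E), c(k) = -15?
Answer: 1736916128/43571 ≈ 39864.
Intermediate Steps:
I = -198/31 (I = -15 - (550 + (-232 + 483))/(518 - 611) = -15 - (550 + 251)/(-93) = -15 - 801*(-1)/93 = -15 - 1*(-267/31) = -15 + 267/31 = -198/31 ≈ -6.3871)
3403/3961 + ((-6 - 132)*(770 + 1075))/I = 3403/3961 + ((-6 - 132)*(770 + 1075))/(-198/31) = 3403*(1/3961) - 138*1845*(-31/198) = 3403/3961 - 254610*(-31/198) = 3403/3961 + 438495/11 = 1736916128/43571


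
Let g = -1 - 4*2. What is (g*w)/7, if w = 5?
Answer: -45/7 ≈ -6.4286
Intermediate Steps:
g = -9 (g = -1 - 1*8 = -1 - 8 = -9)
(g*w)/7 = -9*5/7 = -45*⅐ = -45/7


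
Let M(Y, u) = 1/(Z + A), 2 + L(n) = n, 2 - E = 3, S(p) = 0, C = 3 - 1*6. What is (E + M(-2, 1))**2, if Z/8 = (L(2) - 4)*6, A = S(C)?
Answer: 37249/36864 ≈ 1.0104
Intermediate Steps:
C = -3 (C = 3 - 6 = -3)
E = -1 (E = 2 - 1*3 = 2 - 3 = -1)
A = 0
L(n) = -2 + n
Z = -192 (Z = 8*(((-2 + 2) - 4)*6) = 8*((0 - 4)*6) = 8*(-4*6) = 8*(-24) = -192)
M(Y, u) = -1/192 (M(Y, u) = 1/(-192 + 0) = 1/(-192) = -1/192)
(E + M(-2, 1))**2 = (-1 - 1/192)**2 = (-193/192)**2 = 37249/36864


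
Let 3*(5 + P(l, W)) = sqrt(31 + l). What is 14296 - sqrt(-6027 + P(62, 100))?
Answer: 14296 - sqrt(-54288 + 3*sqrt(93))/3 ≈ 14296.0 - 77.645*I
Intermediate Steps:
P(l, W) = -5 + sqrt(31 + l)/3
14296 - sqrt(-6027 + P(62, 100)) = 14296 - sqrt(-6027 + (-5 + sqrt(31 + 62)/3)) = 14296 - sqrt(-6027 + (-5 + sqrt(93)/3)) = 14296 - sqrt(-6032 + sqrt(93)/3)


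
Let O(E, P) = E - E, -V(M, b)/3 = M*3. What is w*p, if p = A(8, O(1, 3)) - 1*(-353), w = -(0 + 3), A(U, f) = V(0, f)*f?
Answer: -1059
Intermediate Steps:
V(M, b) = -9*M (V(M, b) = -3*M*3 = -9*M)
O(E, P) = 0
A(U, f) = 0 (A(U, f) = (-9*0)*f = 0*f = 0)
w = -3 (w = -1*3 = -3)
p = 353 (p = 0 - 1*(-353) = 0 + 353 = 353)
w*p = -3*353 = -1059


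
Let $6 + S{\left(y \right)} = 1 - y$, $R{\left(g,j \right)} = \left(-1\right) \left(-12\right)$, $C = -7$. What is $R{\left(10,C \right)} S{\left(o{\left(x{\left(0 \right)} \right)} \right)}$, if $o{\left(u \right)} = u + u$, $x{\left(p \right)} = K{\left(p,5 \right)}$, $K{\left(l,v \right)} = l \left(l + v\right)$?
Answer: $-60$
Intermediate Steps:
$x{\left(p \right)} = p \left(5 + p\right)$ ($x{\left(p \right)} = p \left(p + 5\right) = p \left(5 + p\right)$)
$R{\left(g,j \right)} = 12$
$o{\left(u \right)} = 2 u$
$S{\left(y \right)} = -5 - y$ ($S{\left(y \right)} = -6 - \left(-1 + y\right) = -5 - y$)
$R{\left(10,C \right)} S{\left(o{\left(x{\left(0 \right)} \right)} \right)} = 12 \left(-5 - 2 \cdot 0 \left(5 + 0\right)\right) = 12 \left(-5 - 2 \cdot 0 \cdot 5\right) = 12 \left(-5 - 2 \cdot 0\right) = 12 \left(-5 - 0\right) = 12 \left(-5 + 0\right) = 12 \left(-5\right) = -60$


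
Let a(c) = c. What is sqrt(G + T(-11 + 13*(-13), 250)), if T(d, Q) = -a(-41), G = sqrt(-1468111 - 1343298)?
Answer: sqrt(41 + I*sqrt(2811409)) ≈ 29.311 + 28.603*I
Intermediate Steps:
G = I*sqrt(2811409) (G = sqrt(-2811409) = I*sqrt(2811409) ≈ 1676.7*I)
T(d, Q) = 41 (T(d, Q) = -1*(-41) = 41)
sqrt(G + T(-11 + 13*(-13), 250)) = sqrt(I*sqrt(2811409) + 41) = sqrt(41 + I*sqrt(2811409))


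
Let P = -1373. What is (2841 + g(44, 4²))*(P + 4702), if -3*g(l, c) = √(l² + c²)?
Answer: 9457689 - 13316*√137/3 ≈ 9.4057e+6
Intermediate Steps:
g(l, c) = -√(c² + l²)/3 (g(l, c) = -√(l² + c²)/3 = -√(c² + l²)/3)
(2841 + g(44, 4²))*(P + 4702) = (2841 - √((4²)² + 44²)/3)*(-1373 + 4702) = (2841 - √(16² + 1936)/3)*3329 = (2841 - √(256 + 1936)/3)*3329 = (2841 - 4*√137/3)*3329 = 9457689 - 13316*√137/3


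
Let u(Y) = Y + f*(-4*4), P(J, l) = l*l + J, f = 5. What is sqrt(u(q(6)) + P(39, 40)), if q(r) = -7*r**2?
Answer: sqrt(1307) ≈ 36.152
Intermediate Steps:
P(J, l) = J + l**2 (P(J, l) = l**2 + J = J + l**2)
u(Y) = -80 + Y (u(Y) = Y + 5*(-4*4) = Y + 5*(-16) = Y - 80 = -80 + Y)
sqrt(u(q(6)) + P(39, 40)) = sqrt((-80 - 7*6**2) + (39 + 40**2)) = sqrt((-80 - 7*36) + (39 + 1600)) = sqrt((-80 - 252) + 1639) = sqrt(-332 + 1639) = sqrt(1307)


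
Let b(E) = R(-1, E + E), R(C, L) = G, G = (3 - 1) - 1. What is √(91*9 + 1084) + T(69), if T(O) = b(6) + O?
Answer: 70 + √1903 ≈ 113.62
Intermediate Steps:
G = 1 (G = 2 - 1 = 1)
R(C, L) = 1
b(E) = 1
T(O) = 1 + O
√(91*9 + 1084) + T(69) = √(91*9 + 1084) + (1 + 69) = √(819 + 1084) + 70 = √1903 + 70 = 70 + √1903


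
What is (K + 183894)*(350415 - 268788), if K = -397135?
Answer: -17406223107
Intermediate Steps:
(K + 183894)*(350415 - 268788) = (-397135 + 183894)*(350415 - 268788) = -213241*81627 = -17406223107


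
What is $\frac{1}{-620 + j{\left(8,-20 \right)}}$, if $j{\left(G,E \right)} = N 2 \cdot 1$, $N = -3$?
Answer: $- \frac{1}{626} \approx -0.0015974$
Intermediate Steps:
$j{\left(G,E \right)} = -6$ ($j{\left(G,E \right)} = \left(-3\right) 2 \cdot 1 = \left(-6\right) 1 = -6$)
$\frac{1}{-620 + j{\left(8,-20 \right)}} = \frac{1}{-620 - 6} = \frac{1}{-626} = - \frac{1}{626}$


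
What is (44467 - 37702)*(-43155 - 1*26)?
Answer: -292119465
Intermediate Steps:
(44467 - 37702)*(-43155 - 1*26) = 6765*(-43155 - 26) = 6765*(-43181) = -292119465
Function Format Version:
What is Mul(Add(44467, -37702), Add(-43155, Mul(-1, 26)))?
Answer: -292119465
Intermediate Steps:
Mul(Add(44467, -37702), Add(-43155, Mul(-1, 26))) = Mul(6765, Add(-43155, -26)) = Mul(6765, -43181) = -292119465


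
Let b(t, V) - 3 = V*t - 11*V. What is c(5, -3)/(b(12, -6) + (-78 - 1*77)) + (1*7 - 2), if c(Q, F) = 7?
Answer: 783/158 ≈ 4.9557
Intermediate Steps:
b(t, V) = 3 - 11*V + V*t (b(t, V) = 3 + (V*t - 11*V) = 3 + (-11*V + V*t) = 3 - 11*V + V*t)
c(5, -3)/(b(12, -6) + (-78 - 1*77)) + (1*7 - 2) = 7/((3 - 11*(-6) - 6*12) + (-78 - 1*77)) + (1*7 - 2) = 7/((3 + 66 - 72) + (-78 - 77)) + (7 - 2) = 7/(-3 - 155) + 5 = 7/(-158) + 5 = 7*(-1/158) + 5 = -7/158 + 5 = 783/158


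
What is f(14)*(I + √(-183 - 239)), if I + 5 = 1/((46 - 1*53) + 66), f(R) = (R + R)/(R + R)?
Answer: -294/59 + I*√422 ≈ -4.983 + 20.543*I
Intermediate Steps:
f(R) = 1 (f(R) = (2*R)/((2*R)) = (2*R)*(1/(2*R)) = 1)
I = -294/59 (I = -5 + 1/((46 - 1*53) + 66) = -5 + 1/((46 - 53) + 66) = -5 + 1/(-7 + 66) = -5 + 1/59 = -294/59 ≈ -4.9830)
f(14)*(I + √(-183 - 239)) = 1*(-294/59 + √(-183 - 239)) = 1*(-294/59 + √(-422)) = 1*(-294/59 + I*√422) = -294/59 + I*√422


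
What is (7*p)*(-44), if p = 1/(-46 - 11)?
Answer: 308/57 ≈ 5.4035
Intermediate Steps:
p = -1/57 (p = 1/(-57) = -1/57 ≈ -0.017544)
(7*p)*(-44) = (7*(-1/57))*(-44) = -7/57*(-44) = 308/57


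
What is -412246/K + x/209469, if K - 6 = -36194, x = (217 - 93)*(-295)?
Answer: 42514500167/3790132086 ≈ 11.217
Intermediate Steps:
x = -36580 (x = 124*(-295) = -36580)
K = -36188 (K = 6 - 36194 = -36188)
-412246/K + x/209469 = -412246/(-36188) - 36580/209469 = -412246*(-1/36188) - 36580*1/209469 = 206123/18094 - 36580/209469 = 42514500167/3790132086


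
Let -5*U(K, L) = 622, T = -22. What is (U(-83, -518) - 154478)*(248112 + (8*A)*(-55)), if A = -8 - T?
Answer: -187031799424/5 ≈ -3.7406e+10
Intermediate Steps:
U(K, L) = -622/5 (U(K, L) = -1/5*622 = -622/5)
A = 14 (A = -8 - 1*(-22) = -8 + 22 = 14)
(U(-83, -518) - 154478)*(248112 + (8*A)*(-55)) = (-622/5 - 154478)*(248112 + (8*14)*(-55)) = -773012*(248112 + 112*(-55))/5 = -773012*(248112 - 6160)/5 = -773012/5*241952 = -187031799424/5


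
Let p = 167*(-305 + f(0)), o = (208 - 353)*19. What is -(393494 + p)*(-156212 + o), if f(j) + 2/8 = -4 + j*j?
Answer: 217370998899/4 ≈ 5.4343e+10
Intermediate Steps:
f(j) = -17/4 + j² (f(j) = -¼ + (-4 + j*j) = -¼ + (-4 + j²) = -17/4 + j²)
o = -2755 (o = -145*19 = -2755)
p = -206579/4 (p = 167*(-305 + (-17/4 + 0²)) = 167*(-305 + (-17/4 + 0)) = 167*(-305 - 17/4) = 167*(-1237/4) = -206579/4 ≈ -51645.)
-(393494 + p)*(-156212 + o) = -(393494 - 206579/4)*(-156212 - 2755) = -1367397*(-158967)/4 = -1*(-217370998899/4) = 217370998899/4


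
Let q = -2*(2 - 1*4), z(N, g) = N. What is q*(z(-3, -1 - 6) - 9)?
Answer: -48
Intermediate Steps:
q = 4 (q = -2*(2 - 4) = -2*(-2) = 4)
q*(z(-3, -1 - 6) - 9) = 4*(-3 - 9) = 4*(-12) = -48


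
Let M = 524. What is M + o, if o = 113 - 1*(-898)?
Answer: 1535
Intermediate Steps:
o = 1011 (o = 113 + 898 = 1011)
M + o = 524 + 1011 = 1535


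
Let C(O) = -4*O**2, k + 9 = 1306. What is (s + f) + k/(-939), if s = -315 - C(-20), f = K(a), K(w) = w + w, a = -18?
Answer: 1171514/939 ≈ 1247.6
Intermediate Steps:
k = 1297 (k = -9 + 1306 = 1297)
K(w) = 2*w
f = -36 (f = 2*(-18) = -36)
s = 1285 (s = -315 - (-4)*(-20)**2 = -315 - (-4)*400 = -315 - 1*(-1600) = -315 + 1600 = 1285)
(s + f) + k/(-939) = (1285 - 36) + 1297/(-939) = 1249 + 1297*(-1/939) = 1249 - 1297/939 = 1171514/939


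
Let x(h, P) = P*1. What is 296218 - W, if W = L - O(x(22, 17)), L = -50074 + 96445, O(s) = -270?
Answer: 249577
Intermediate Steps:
x(h, P) = P
L = 46371
W = 46641 (W = 46371 - 1*(-270) = 46371 + 270 = 46641)
296218 - W = 296218 - 1*46641 = 296218 - 46641 = 249577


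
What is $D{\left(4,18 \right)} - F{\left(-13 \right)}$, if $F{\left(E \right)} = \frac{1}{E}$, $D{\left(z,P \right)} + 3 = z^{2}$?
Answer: $\frac{170}{13} \approx 13.077$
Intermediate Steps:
$D{\left(z,P \right)} = -3 + z^{2}$
$D{\left(4,18 \right)} - F{\left(-13 \right)} = \left(-3 + 4^{2}\right) - \frac{1}{-13} = \left(-3 + 16\right) - - \frac{1}{13} = 13 + \frac{1}{13} = \frac{170}{13}$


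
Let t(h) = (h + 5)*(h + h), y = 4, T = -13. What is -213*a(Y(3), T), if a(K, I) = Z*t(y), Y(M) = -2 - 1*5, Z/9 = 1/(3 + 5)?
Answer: -17253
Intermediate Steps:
Z = 9/8 (Z = 9/(3 + 5) = 9/8 ≈ 1.1250)
t(h) = 2*h*(5 + h) (t(h) = (5 + h)*(2*h) = 2*h*(5 + h))
Y(M) = -7 (Y(M) = -2 - 5 = -7)
a(K, I) = 81 (a(K, I) = 9*(2*4*(5 + 4))/8 = 9*(2*4*9)/8 = (9/8)*72 = 81)
-213*a(Y(3), T) = -213*81 = -17253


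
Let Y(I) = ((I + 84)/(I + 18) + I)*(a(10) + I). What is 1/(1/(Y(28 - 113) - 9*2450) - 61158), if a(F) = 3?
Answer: -1010442/61796611903 ≈ -1.6351e-5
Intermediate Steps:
Y(I) = (3 + I)*(I + (84 + I)/(18 + I)) (Y(I) = ((I + 84)/(I + 18) + I)*(3 + I) = ((84 + I)/(18 + I) + I)*(3 + I) = (I + (84 + I)/(18 + I))*(3 + I) = (3 + I)*(I + (84 + I)/(18 + I)))
1/(1/(Y(28 - 113) - 9*2450) - 61158) = 1/(1/((252 + (28 - 113)³ + 22*(28 - 113)² + 141*(28 - 113))/(18 + (28 - 113)) - 9*2450) - 61158) = 1/(1/((252 + (-85)³ + 22*(-85)² + 141*(-85))/(18 - 85) - 22050) - 61158) = 1/(1/((252 - 614125 + 22*7225 - 11985)/(-67) - 22050) - 61158) = 1/(1/(-(252 - 614125 + 158950 - 11985)/67 - 22050) - 61158) = 1/(1/(-1/67*(-466908) - 22050) - 61158) = 1/(1/(466908/67 - 22050) - 61158) = 1/(1/(-1010442/67) - 61158) = 1/(-67/1010442 - 61158) = 1/(-61796611903/1010442) = -1010442/61796611903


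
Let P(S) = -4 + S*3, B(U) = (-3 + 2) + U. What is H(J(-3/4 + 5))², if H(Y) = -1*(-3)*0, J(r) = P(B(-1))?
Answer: 0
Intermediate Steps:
B(U) = -1 + U
P(S) = -4 + 3*S
J(r) = -10 (J(r) = -4 + 3*(-1 - 1) = -4 + 3*(-2) = -4 - 6 = -10)
H(Y) = 0 (H(Y) = 3*0 = 0)
H(J(-3/4 + 5))² = 0² = 0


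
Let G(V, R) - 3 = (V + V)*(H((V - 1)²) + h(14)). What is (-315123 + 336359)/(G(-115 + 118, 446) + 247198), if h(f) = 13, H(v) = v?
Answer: 21236/247303 ≈ 0.085870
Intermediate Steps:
G(V, R) = 3 + 2*V*(13 + (-1 + V)²) (G(V, R) = 3 + (V + V)*((V - 1)² + 13) = 3 + (2*V)*((-1 + V)² + 13) = 3 + (2*V)*(13 + (-1 + V)²) = 3 + 2*V*(13 + (-1 + V)²))
(-315123 + 336359)/(G(-115 + 118, 446) + 247198) = (-315123 + 336359)/((3 + 26*(-115 + 118) + 2*(-115 + 118)*(-1 + (-115 + 118))²) + 247198) = 21236/((3 + 26*3 + 2*3*(-1 + 3)²) + 247198) = 21236/((3 + 78 + 2*3*2²) + 247198) = 21236/((3 + 78 + 2*3*4) + 247198) = 21236/((3 + 78 + 24) + 247198) = 21236/(105 + 247198) = 21236/247303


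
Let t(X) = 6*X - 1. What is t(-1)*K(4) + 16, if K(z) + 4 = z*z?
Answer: -68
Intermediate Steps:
K(z) = -4 + z² (K(z) = -4 + z*z = -4 + z²)
t(X) = -1 + 6*X
t(-1)*K(4) + 16 = (-1 + 6*(-1))*(-4 + 4²) + 16 = (-1 - 6)*(-4 + 16) + 16 = -7*12 + 16 = -84 + 16 = -68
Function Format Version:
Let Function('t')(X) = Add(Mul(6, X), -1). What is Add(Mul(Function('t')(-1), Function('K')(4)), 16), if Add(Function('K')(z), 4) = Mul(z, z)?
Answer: -68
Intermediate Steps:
Function('K')(z) = Add(-4, Pow(z, 2)) (Function('K')(z) = Add(-4, Mul(z, z)) = Add(-4, Pow(z, 2)))
Function('t')(X) = Add(-1, Mul(6, X))
Add(Mul(Function('t')(-1), Function('K')(4)), 16) = Add(Mul(Add(-1, Mul(6, -1)), Add(-4, Pow(4, 2))), 16) = Add(Mul(Add(-1, -6), Add(-4, 16)), 16) = Add(Mul(-7, 12), 16) = Add(-84, 16) = -68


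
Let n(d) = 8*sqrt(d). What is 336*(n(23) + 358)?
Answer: 120288 + 2688*sqrt(23) ≈ 1.3318e+5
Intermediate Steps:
336*(n(23) + 358) = 336*(8*sqrt(23) + 358) = 336*(358 + 8*sqrt(23)) = 120288 + 2688*sqrt(23)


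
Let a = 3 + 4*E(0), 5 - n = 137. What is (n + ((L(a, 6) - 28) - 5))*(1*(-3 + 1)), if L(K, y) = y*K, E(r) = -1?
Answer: 342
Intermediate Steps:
n = -132 (n = 5 - 1*137 = 5 - 137 = -132)
a = -1 (a = 3 + 4*(-1) = 3 - 4 = -1)
L(K, y) = K*y
(n + ((L(a, 6) - 28) - 5))*(1*(-3 + 1)) = (-132 + ((-1*6 - 28) - 5))*(1*(-3 + 1)) = (-132 + ((-6 - 28) - 5))*(1*(-2)) = (-132 + (-34 - 5))*(-2) = (-132 - 39)*(-2) = -171*(-2) = 342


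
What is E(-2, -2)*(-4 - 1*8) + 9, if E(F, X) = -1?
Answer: 21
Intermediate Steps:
E(-2, -2)*(-4 - 1*8) + 9 = -(-4 - 1*8) + 9 = -(-4 - 8) + 9 = -1*(-12) + 9 = 12 + 9 = 21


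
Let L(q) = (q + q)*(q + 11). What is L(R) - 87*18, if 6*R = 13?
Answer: -27161/18 ≈ -1508.9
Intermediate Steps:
R = 13/6 (R = (⅙)*13 = 13/6 ≈ 2.1667)
L(q) = 2*q*(11 + q) (L(q) = (2*q)*(11 + q) = 2*q*(11 + q))
L(R) - 87*18 = 2*(13/6)*(11 + 13/6) - 87*18 = 2*(13/6)*(79/6) - 1566 = 1027/18 - 1566 = -27161/18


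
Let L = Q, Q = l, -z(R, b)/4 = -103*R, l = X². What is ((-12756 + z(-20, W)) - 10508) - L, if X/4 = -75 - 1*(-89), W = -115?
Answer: -34640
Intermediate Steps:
X = 56 (X = 4*(-75 - 1*(-89)) = 4*(-75 + 89) = 4*14 = 56)
l = 3136 (l = 56² = 3136)
z(R, b) = 412*R (z(R, b) = -(-412)*R = 412*R)
Q = 3136
L = 3136
((-12756 + z(-20, W)) - 10508) - L = ((-12756 + 412*(-20)) - 10508) - 1*3136 = ((-12756 - 8240) - 10508) - 3136 = (-20996 - 10508) - 3136 = -31504 - 3136 = -34640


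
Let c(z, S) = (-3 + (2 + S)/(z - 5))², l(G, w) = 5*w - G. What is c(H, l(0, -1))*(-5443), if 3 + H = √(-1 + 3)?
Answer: -71472033/1922 + 1322649*√2/961 ≈ -35240.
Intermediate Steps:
H = -3 + √2 (H = -3 + √(-1 + 3) = -3 + √2 ≈ -1.5858)
l(G, w) = -G + 5*w
c(z, S) = (-3 + (2 + S)/(-5 + z))²
c(H, l(0, -1))*(-5443) = ((17 + (-1*0 + 5*(-1)) - 3*(-3 + √2))²/(-5 + (-3 + √2))²)*(-5443) = ((17 + (0 - 5) + (9 - 3*√2))²/(-8 + √2)²)*(-5443) = ((17 - 5 + (9 - 3*√2))²/(-8 + √2)²)*(-5443) = ((21 - 3*√2)²/(-8 + √2)²)*(-5443) = -5443*(21 - 3*√2)²/(-8 + √2)²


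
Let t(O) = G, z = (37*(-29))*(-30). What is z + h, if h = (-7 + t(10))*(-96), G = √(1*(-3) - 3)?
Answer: 32862 - 96*I*√6 ≈ 32862.0 - 235.15*I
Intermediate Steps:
z = 32190 (z = -1073*(-30) = 32190)
G = I*√6 (G = √(-3 - 3) = √(-6) = I*√6 ≈ 2.4495*I)
t(O) = I*√6
h = 672 - 96*I*√6 (h = (-7 + I*√6)*(-96) = 672 - 96*I*√6 ≈ 672.0 - 235.15*I)
z + h = 32190 + (672 - 96*I*√6) = 32862 - 96*I*√6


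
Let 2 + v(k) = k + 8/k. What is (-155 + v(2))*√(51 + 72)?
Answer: -151*√123 ≈ -1674.7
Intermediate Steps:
v(k) = -2 + k + 8/k (v(k) = -2 + (k + 8/k) = -2 + k + 8/k)
(-155 + v(2))*√(51 + 72) = (-155 + (-2 + 2 + 8/2))*√(51 + 72) = (-155 + (-2 + 2 + 8*(½)))*√123 = (-155 + (-2 + 2 + 4))*√123 = (-155 + 4)*√123 = -151*√123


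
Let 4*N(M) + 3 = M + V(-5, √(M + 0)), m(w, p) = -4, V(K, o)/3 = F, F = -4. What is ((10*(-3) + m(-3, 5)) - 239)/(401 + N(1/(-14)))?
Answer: -5096/7415 ≈ -0.68726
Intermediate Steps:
V(K, o) = -12 (V(K, o) = 3*(-4) = -12)
N(M) = -15/4 + M/4 (N(M) = -¾ + (M - 12)/4 = -¾ + (-12 + M)/4 = -¾ + (-3 + M/4) = -15/4 + M/4)
((10*(-3) + m(-3, 5)) - 239)/(401 + N(1/(-14))) = ((10*(-3) - 4) - 239)/(401 + (-15/4 + (¼)/(-14))) = ((-30 - 4) - 239)/(401 + (-15/4 + (¼)*(-1/14))) = (-34 - 239)/(401 + (-15/4 - 1/56)) = -273/(401 - 211/56) = -273/22245/56 = -273*56/22245 = -5096/7415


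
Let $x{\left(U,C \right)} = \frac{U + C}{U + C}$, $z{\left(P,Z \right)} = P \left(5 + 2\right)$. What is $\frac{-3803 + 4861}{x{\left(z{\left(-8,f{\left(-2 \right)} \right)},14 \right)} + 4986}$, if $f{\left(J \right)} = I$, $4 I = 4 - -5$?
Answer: $\frac{1058}{4987} \approx 0.21215$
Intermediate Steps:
$I = \frac{9}{4}$ ($I = \frac{4 - -5}{4} = \frac{4 + 5}{4} = \frac{1}{4} \cdot 9 = \frac{9}{4} \approx 2.25$)
$f{\left(J \right)} = \frac{9}{4}$
$z{\left(P,Z \right)} = 7 P$ ($z{\left(P,Z \right)} = P 7 = 7 P$)
$x{\left(U,C \right)} = 1$ ($x{\left(U,C \right)} = \frac{C + U}{C + U} = 1$)
$\frac{-3803 + 4861}{x{\left(z{\left(-8,f{\left(-2 \right)} \right)},14 \right)} + 4986} = \frac{-3803 + 4861}{1 + 4986} = \frac{1058}{4987}$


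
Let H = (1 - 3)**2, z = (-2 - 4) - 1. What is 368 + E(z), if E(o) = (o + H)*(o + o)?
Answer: 410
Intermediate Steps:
z = -7 (z = -6 - 1 = -7)
H = 4 (H = (-2)**2 = 4)
E(o) = 2*o*(4 + o) (E(o) = (o + 4)*(o + o) = (4 + o)*(2*o) = 2*o*(4 + o))
368 + E(z) = 368 + 2*(-7)*(4 - 7) = 368 + 2*(-7)*(-3) = 368 + 42 = 410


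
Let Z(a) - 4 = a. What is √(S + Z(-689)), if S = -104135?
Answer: 2*I*√26205 ≈ 323.76*I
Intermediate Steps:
Z(a) = 4 + a
√(S + Z(-689)) = √(-104135 + (4 - 689)) = √(-104135 - 685) = √(-104820) = 2*I*√26205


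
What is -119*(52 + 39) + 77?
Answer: -10752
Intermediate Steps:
-119*(52 + 39) + 77 = -119*91 + 77 = -10829 + 77 = -10752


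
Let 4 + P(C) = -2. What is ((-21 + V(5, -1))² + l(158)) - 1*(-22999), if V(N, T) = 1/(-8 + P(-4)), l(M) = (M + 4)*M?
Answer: 9611645/196 ≈ 49039.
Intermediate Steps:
l(M) = M*(4 + M) (l(M) = (4 + M)*M = M*(4 + M))
P(C) = -6 (P(C) = -4 - 2 = -6)
V(N, T) = -1/14 (V(N, T) = 1/(-8 - 6) = 1/(-14) = -1/14)
((-21 + V(5, -1))² + l(158)) - 1*(-22999) = ((-21 - 1/14)² + 158*(4 + 158)) - 1*(-22999) = ((-295/14)² + 158*162) + 22999 = (87025/196 + 25596) + 22999 = 5103841/196 + 22999 = 9611645/196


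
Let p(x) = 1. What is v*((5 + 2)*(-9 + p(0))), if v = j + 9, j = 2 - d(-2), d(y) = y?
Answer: -728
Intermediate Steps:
j = 4 (j = 2 - 1*(-2) = 2 + 2 = 4)
v = 13 (v = 4 + 9 = 13)
v*((5 + 2)*(-9 + p(0))) = 13*((5 + 2)*(-9 + 1)) = 13*(7*(-8)) = 13*(-56) = -728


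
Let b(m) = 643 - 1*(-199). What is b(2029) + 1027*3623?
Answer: 3721663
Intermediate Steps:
b(m) = 842 (b(m) = 643 + 199 = 842)
b(2029) + 1027*3623 = 842 + 1027*3623 = 842 + 3720821 = 3721663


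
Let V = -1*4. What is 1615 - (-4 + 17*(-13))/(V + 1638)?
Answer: 2639135/1634 ≈ 1615.1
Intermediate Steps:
V = -4
1615 - (-4 + 17*(-13))/(V + 1638) = 1615 - (-4 + 17*(-13))/(-4 + 1638) = 1615 - (-4 - 221)/1634 = 1615 - (-225)/1634 = 1615 - 1*(-225/1634) = 1615 + 225/1634 = 2639135/1634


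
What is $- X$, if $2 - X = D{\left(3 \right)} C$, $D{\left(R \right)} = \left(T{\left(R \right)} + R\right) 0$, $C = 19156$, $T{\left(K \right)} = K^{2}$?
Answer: $-2$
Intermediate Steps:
$D{\left(R \right)} = 0$ ($D{\left(R \right)} = \left(R^{2} + R\right) 0 = \left(R + R^{2}\right) 0 = 0$)
$X = 2$ ($X = 2 - 0 \cdot 19156 = 2 - 0 = 2 + 0 = 2$)
$- X = \left(-1\right) 2 = -2$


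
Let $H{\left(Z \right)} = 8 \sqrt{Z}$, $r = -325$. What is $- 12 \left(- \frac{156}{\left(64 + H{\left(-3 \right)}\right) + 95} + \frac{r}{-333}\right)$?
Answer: $- \frac{25324}{942501} - \frac{4992 i \sqrt{3}}{8491} \approx -0.026869 - 1.0183 i$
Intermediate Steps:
$- 12 \left(- \frac{156}{\left(64 + H{\left(-3 \right)}\right) + 95} + \frac{r}{-333}\right) = - 12 \left(- \frac{156}{\left(64 + 8 \sqrt{-3}\right) + 95} - \frac{325}{-333}\right) = - 12 \left(- \frac{156}{\left(64 + 8 i \sqrt{3}\right) + 95} - - \frac{325}{333}\right) = - 12 \left(- \frac{156}{\left(64 + 8 i \sqrt{3}\right) + 95} + \frac{325}{333}\right) = - 12 \left(- \frac{156}{159 + 8 i \sqrt{3}} + \frac{325}{333}\right) = - 12 \left(\frac{325}{333} - \frac{156}{159 + 8 i \sqrt{3}}\right) = - \frac{1300}{111} + \frac{1872}{159 + 8 i \sqrt{3}}$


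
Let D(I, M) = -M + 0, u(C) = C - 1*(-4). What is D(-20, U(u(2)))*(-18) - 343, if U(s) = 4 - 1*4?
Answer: -343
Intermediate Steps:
u(C) = 4 + C (u(C) = C + 4 = 4 + C)
U(s) = 0 (U(s) = 4 - 4 = 0)
D(I, M) = -M
D(-20, U(u(2)))*(-18) - 343 = -1*0*(-18) - 343 = 0*(-18) - 343 = 0 - 343 = -343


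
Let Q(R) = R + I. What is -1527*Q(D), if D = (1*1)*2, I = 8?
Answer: -15270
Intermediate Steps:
D = 2 (D = 1*2 = 2)
Q(R) = 8 + R (Q(R) = R + 8 = 8 + R)
-1527*Q(D) = -1527*(8 + 2) = -1527*10 = -15270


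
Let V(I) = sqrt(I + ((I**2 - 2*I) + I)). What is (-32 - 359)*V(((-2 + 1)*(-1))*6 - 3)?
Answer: -1173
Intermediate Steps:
V(I) = sqrt(I**2) (V(I) = sqrt(I + (I**2 - I)) = sqrt(I**2))
(-32 - 359)*V(((-2 + 1)*(-1))*6 - 3) = (-32 - 359)*sqrt((((-2 + 1)*(-1))*6 - 3)**2) = -391*sqrt((-1*(-1)*6 - 3)**2) = -391*sqrt((1*6 - 3)**2) = -391*sqrt((6 - 3)**2) = -391*sqrt(3**2) = -391*sqrt(9) = -391*3 = -1173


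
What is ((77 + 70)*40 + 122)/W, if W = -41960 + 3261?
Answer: -6002/38699 ≈ -0.15509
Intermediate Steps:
W = -38699
((77 + 70)*40 + 122)/W = ((77 + 70)*40 + 122)/(-38699) = (147*40 + 122)*(-1/38699) = (5880 + 122)*(-1/38699) = 6002*(-1/38699) = -6002/38699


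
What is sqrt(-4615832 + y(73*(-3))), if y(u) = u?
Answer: I*sqrt(4616051) ≈ 2148.5*I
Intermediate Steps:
sqrt(-4615832 + y(73*(-3))) = sqrt(-4615832 + 73*(-3)) = sqrt(-4615832 - 219) = sqrt(-4616051) = I*sqrt(4616051)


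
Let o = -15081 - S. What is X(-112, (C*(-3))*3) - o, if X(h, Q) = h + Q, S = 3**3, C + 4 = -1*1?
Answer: 15041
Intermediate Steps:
C = -5 (C = -4 - 1*1 = -4 - 1 = -5)
S = 27
X(h, Q) = Q + h
o = -15108 (o = -15081 - 1*27 = -15081 - 27 = -15108)
X(-112, (C*(-3))*3) - o = (-5*(-3)*3 - 112) - 1*(-15108) = (15*3 - 112) + 15108 = (45 - 112) + 15108 = -67 + 15108 = 15041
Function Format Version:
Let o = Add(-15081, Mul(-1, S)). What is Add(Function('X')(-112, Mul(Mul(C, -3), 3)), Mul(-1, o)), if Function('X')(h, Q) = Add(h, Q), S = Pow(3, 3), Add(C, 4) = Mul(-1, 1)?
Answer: 15041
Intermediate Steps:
C = -5 (C = Add(-4, Mul(-1, 1)) = Add(-4, -1) = -5)
S = 27
Function('X')(h, Q) = Add(Q, h)
o = -15108 (o = Add(-15081, Mul(-1, 27)) = Add(-15081, -27) = -15108)
Add(Function('X')(-112, Mul(Mul(C, -3), 3)), Mul(-1, o)) = Add(Add(Mul(Mul(-5, -3), 3), -112), Mul(-1, -15108)) = Add(Add(Mul(15, 3), -112), 15108) = Add(Add(45, -112), 15108) = Add(-67, 15108) = 15041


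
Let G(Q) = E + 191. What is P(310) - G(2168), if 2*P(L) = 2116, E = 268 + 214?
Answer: 385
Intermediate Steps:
E = 482
P(L) = 1058 (P(L) = (½)*2116 = 1058)
G(Q) = 673 (G(Q) = 482 + 191 = 673)
P(310) - G(2168) = 1058 - 1*673 = 1058 - 673 = 385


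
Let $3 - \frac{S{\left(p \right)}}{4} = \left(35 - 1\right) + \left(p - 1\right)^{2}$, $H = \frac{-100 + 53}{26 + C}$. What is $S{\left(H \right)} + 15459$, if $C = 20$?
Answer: $\frac{8103566}{529} \approx 15319.0$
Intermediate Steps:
$H = - \frac{47}{46}$ ($H = \frac{-100 + 53}{26 + 20} = - \frac{47}{46} \approx -1.0217$)
$S{\left(p \right)} = -124 - 4 \left(-1 + p\right)^{2}$ ($S{\left(p \right)} = 12 - 4 \left(\left(35 - 1\right) + \left(p - 1\right)^{2}\right) = 12 - 4 \left(34 + \left(-1 + p\right)^{2}\right) = 12 - \left(136 + 4 \left(-1 + p\right)^{2}\right) = -124 - 4 \left(-1 + p\right)^{2}$)
$S{\left(H \right)} + 15459 = \left(-124 - 4 \left(-1 - \frac{47}{46}\right)^{2}\right) + 15459 = \left(-124 - 4 \left(- \frac{93}{46}\right)^{2}\right) + 15459 = \left(-124 - \frac{8649}{529}\right) + 15459 = - \frac{74245}{529} + 15459 = \frac{8103566}{529}$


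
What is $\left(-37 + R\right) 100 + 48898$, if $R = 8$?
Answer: $45998$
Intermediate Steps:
$\left(-37 + R\right) 100 + 48898 = \left(-37 + 8\right) 100 + 48898 = \left(-29\right) 100 + 48898 = -2900 + 48898 = 45998$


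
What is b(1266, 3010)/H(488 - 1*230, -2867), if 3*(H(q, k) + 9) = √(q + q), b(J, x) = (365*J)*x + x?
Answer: -37554135570/71 - 2781787820*√129/71 ≈ -9.7393e+8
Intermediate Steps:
b(J, x) = x + 365*J*x (b(J, x) = 365*J*x + x = x + 365*J*x)
H(q, k) = -9 + √2*√q/3 (H(q, k) = -9 + √(q + q)/3 = -9 + √(2*q)/3 = -9 + (√2*√q)/3 = -9 + √2*√q/3)
b(1266, 3010)/H(488 - 1*230, -2867) = (3010*(1 + 365*1266))/(-9 + √2*√(488 - 1*230)/3) = (3010*(1 + 462090))/(-9 + √2*√(488 - 230)/3) = (3010*462091)/(-9 + √2*√258/3) = 1390893910/(-9 + 2*√129/3)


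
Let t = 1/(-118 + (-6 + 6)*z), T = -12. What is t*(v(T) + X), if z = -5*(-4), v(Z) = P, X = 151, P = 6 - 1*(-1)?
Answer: -79/59 ≈ -1.3390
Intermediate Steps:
P = 7 (P = 6 + 1 = 7)
v(Z) = 7
z = 20
t = -1/118 (t = 1/(-118 + (-6 + 6)*20) = 1/(-118 + 0*20) = 1/(-118 + 0) = 1/(-118) = -1/118 ≈ -0.0084746)
t*(v(T) + X) = -(7 + 151)/118 = -1/118*158 = -79/59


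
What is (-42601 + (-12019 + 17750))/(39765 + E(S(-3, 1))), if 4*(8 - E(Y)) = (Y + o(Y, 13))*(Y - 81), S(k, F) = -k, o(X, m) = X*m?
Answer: -18435/20296 ≈ -0.90831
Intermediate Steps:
E(Y) = 8 - 7*Y*(-81 + Y)/2 (E(Y) = 8 - (Y + Y*13)*(Y - 81)/4 = 8 - (Y + 13*Y)*(-81 + Y)/4 = 8 - 14*Y*(-81 + Y)/4 = 8 - 7*Y*(-81 + Y)/2)
(-42601 + (-12019 + 17750))/(39765 + E(S(-3, 1))) = (-42601 + (-12019 + 17750))/(39765 + (8 - 7*(-1*(-3))²/2 + 567*(-1*(-3))/2)) = (-42601 + 5731)/(39765 + (8 - 7/2*3² + (567/2)*3)) = -36870/(39765 + (8 - 7/2*9 + 1701/2)) = -36870/(39765 + (8 - 63/2 + 1701/2)) = -36870/(39765 + 827) = -36870/40592 = -36870*1/40592 = -18435/20296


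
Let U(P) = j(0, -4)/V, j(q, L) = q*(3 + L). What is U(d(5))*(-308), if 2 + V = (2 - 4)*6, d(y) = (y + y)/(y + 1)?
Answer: 0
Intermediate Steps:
d(y) = 2*y/(1 + y) (d(y) = (2*y)/(1 + y) = 2*y/(1 + y))
V = -14 (V = -2 + (2 - 4)*6 = -2 - 2*6 = -2 - 12 = -14)
U(P) = 0 (U(P) = (0*(3 - 4))/(-14) = (0*(-1))*(-1/14) = 0*(-1/14) = 0)
U(d(5))*(-308) = 0*(-308) = 0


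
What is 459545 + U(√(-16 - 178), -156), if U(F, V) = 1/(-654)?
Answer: 300542429/654 ≈ 4.5955e+5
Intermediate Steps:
U(F, V) = -1/654
459545 + U(√(-16 - 178), -156) = 459545 - 1/654 = 300542429/654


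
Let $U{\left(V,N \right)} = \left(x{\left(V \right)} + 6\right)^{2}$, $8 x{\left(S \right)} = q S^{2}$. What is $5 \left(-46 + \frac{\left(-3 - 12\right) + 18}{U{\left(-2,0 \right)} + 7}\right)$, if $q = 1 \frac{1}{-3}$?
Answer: $- \frac{339170}{1477} \approx -229.63$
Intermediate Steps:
$q = - \frac{1}{3}$ ($q = 1 \left(- \frac{1}{3}\right) = - \frac{1}{3} \approx -0.33333$)
$x{\left(S \right)} = - \frac{S^{2}}{24}$ ($x{\left(S \right)} = \frac{\left(- \frac{1}{3}\right) S^{2}}{8} = - \frac{S^{2}}{24}$)
$U{\left(V,N \right)} = \left(6 - \frac{V^{2}}{24}\right)^{2}$ ($U{\left(V,N \right)} = \left(- \frac{V^{2}}{24} + 6\right)^{2} = \left(6 - \frac{V^{2}}{24}\right)^{2}$)
$5 \left(-46 + \frac{\left(-3 - 12\right) + 18}{U{\left(-2,0 \right)} + 7}\right) = 5 \left(-46 + \frac{\left(-3 - 12\right) + 18}{\frac{\left(-144 + \left(-2\right)^{2}\right)^{2}}{576} + 7}\right) = 5 \left(-46 + \frac{\left(-3 - 12\right) + 18}{\frac{\left(-144 + 4\right)^{2}}{576} + 7}\right) = 5 \left(-46 + \frac{-15 + 18}{\frac{\left(-140\right)^{2}}{576} + 7}\right) = 5 \left(-46 + \frac{3}{\frac{1}{576} \cdot 19600 + 7}\right) = 5 \left(-46 + \frac{3}{\frac{1225}{36} + 7}\right) = 5 \left(-46 + \frac{3}{\frac{1477}{36}}\right) = 5 \left(-46 + 3 \cdot \frac{36}{1477}\right) = 5 \left(-46 + \frac{108}{1477}\right) = 5 \left(- \frac{67834}{1477}\right) = - \frac{339170}{1477}$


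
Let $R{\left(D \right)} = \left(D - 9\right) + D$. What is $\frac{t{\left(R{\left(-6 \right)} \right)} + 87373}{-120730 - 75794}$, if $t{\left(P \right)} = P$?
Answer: $- \frac{21838}{49131} \approx -0.44449$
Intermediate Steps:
$R{\left(D \right)} = -9 + 2 D$ ($R{\left(D \right)} = \left(-9 + D\right) + D = -9 + 2 D$)
$\frac{t{\left(R{\left(-6 \right)} \right)} + 87373}{-120730 - 75794} = \frac{\left(-9 + 2 \left(-6\right)\right) + 87373}{-120730 - 75794} = \frac{\left(-9 - 12\right) + 87373}{-196524} = \left(-21 + 87373\right) \left(- \frac{1}{196524}\right) = 87352 \left(- \frac{1}{196524}\right) = - \frac{21838}{49131}$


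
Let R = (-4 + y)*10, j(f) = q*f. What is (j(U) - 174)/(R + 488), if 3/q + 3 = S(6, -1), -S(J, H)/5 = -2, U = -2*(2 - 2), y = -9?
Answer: -87/179 ≈ -0.48603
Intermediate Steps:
U = 0 (U = -2*0 = 0)
S(J, H) = 10 (S(J, H) = -5*(-2) = 10)
q = 3/7 (q = 3/(-3 + 10) = 3/7 ≈ 0.42857)
j(f) = 3*f/7
R = -130 (R = (-4 - 9)*10 = -13*10 = -130)
(j(U) - 174)/(R + 488) = ((3/7)*0 - 174)/(-130 + 488) = (0 - 174)/358 = -174*1/358 = -87/179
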